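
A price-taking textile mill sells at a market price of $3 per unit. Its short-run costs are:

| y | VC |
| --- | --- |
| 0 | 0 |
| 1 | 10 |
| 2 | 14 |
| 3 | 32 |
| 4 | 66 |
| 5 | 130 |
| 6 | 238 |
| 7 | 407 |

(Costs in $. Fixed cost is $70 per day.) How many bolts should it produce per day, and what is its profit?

Compute π = P·y − TC at each output: y=0: -70; y=1: -77; y=2: -78; y=3: -93; y=4: -124; y=5: -185; y=6: -290; y=7: -456.
Profit is highest at y = 0. Equivalently, the lowest AVC in the table is 14/2 ≈ $7 at y = 2, and P = $3 falls below it — price never covers variable cost, so the firm shuts down and loses only its fixed cost.

y = 0 (shut down); profit = -$70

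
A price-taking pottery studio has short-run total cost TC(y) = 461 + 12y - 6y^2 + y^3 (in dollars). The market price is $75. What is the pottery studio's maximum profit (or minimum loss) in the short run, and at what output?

AVC = 12 - 6y + y^2 has its minimum $3 at y = 3; price $75 clears that bar, so the firm operates.
With MC = 12 - 12y + 3y^2, P = MC on the upward-sloping part at y* = 7.
TR = 75·7 = 525. TC = 461 + 133 = 594. Profit = 525 − 594 = -$69.
By producing, the firm covers all variable cost plus $392 of fixed cost; shutting down would lose the full $461.

Profit = -$69 at y = 7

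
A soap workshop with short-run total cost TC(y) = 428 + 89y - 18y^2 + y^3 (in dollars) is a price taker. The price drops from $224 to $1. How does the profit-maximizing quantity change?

Output falls from 15 to 0 (the firm shuts down)

AVC = 89 - 18y + y^2, minimized at y = 9 where min AVC = $8. MC = 89 - 36y + 3y^2.
At P = $224 ≥ min AVC, set P = MC on the rising branch: y = 15.
At P = $1 < min AVC = $8, price no longer covers variable cost at any output, so the firm shuts down: y = 0.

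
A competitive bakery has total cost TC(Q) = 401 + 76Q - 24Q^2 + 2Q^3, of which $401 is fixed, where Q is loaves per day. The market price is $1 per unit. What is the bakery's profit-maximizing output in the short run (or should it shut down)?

Shut down

From TC, MC = TC'(Q) = 76 - 48Q + 6Q^2 and AVC = VC/Q = 76 - 24Q + 2Q^2.
AVC hits its minimum where MC = AVC, at Q = 6, giving min AVC = 76 - 24·6 + 2·6^2 = $4.
Since P = $1 < min AVC = $4, price fails to cover variable cost at any output.
The firm minimizes its loss by shutting down and losing only its fixed cost of $401.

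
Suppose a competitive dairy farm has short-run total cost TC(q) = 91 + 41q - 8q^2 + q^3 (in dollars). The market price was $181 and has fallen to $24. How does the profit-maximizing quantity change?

Output falls from 10 to 0 (the firm shuts down)

MC = 41 - 16q + 3q^2; the shutdown threshold is min AVC = $25 (at q = 4).
At P = $181 ≥ min AVC, set P = MC on the rising branch: q = 10.
At P = $24 < min AVC = $25, price no longer covers variable cost at any output, so the firm shuts down: q = 0.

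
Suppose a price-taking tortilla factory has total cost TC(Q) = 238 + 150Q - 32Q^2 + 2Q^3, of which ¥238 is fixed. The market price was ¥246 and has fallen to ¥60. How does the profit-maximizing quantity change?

Output falls from 12 to 9

AVC = 150 - 32Q + 2Q^2, minimized at Q = 8 where min AVC = ¥22. MC = 150 - 64Q + 6Q^2.
With P = ¥246 above the shutdown price, P = MC gives Q = 12.
At P = ¥60 ≥ min AVC, set P = MC: Q = 9. The firm stays open but cuts output.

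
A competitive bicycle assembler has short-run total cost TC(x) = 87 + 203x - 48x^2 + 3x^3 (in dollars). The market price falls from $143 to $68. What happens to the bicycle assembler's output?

AVC = 203 - 48x + 3x^2, minimized at x = 8 where min AVC = $11. MC = 203 - 96x + 9x^2.
At P = $143 ≥ min AVC, set P = MC on the rising branch: x = 10.
At P = $68 ≥ min AVC, set P = MC: x = 9. The firm stays open but cuts output.

Output falls from 10 to 9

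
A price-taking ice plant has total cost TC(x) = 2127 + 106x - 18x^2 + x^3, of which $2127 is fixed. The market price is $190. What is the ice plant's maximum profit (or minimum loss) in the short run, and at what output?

Profit = -$167 at x = 14

AVC = 106 - 18x + x^2 has its minimum $25 at x = 9; price $190 clears that bar, so the firm operates.
With MC = 106 - 36x + 3x^2, P = MC on the upward-sloping part at x* = 14.
TR = 190·14 = 2660. TC = 2127 + 700 = 2827. Profit = 2660 − 2827 = -$167.
Shutting down would mean losing the fixed cost of $2127, so operating at a loss of $167 is better by $1960.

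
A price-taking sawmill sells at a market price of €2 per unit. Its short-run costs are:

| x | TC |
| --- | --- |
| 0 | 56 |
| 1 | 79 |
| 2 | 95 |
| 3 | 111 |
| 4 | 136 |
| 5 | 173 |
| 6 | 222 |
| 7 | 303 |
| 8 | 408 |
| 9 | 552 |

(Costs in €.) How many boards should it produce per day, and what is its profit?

Profit at each row (π = 2x − TC): x=0: -56; x=1: -77; x=2: -91; x=3: -105; x=4: -128; x=5: -163; x=6: -210; x=7: -289; x=8: -392; x=9: -534.
Profit is highest at x = 0. Equivalently, the lowest AVC in the table is 55/3 ≈ €18.33 at x = 3, and P = €2 falls below it — price never covers variable cost, so the firm shuts down and loses only its fixed cost.

x = 0 (shut down); profit = -€56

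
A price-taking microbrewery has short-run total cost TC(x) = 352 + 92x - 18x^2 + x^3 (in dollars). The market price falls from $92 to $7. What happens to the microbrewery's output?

AVC = 92 - 18x + x^2, minimized at x = 9 where min AVC = $11. MC = 92 - 36x + 3x^2.
At P = $92 ≥ min AVC, set P = MC on the rising branch: x = 12.
At P = $7 < min AVC = $11, price no longer covers variable cost at any output, so the firm shuts down: x = 0.

Output falls from 12 to 0 (the firm shuts down)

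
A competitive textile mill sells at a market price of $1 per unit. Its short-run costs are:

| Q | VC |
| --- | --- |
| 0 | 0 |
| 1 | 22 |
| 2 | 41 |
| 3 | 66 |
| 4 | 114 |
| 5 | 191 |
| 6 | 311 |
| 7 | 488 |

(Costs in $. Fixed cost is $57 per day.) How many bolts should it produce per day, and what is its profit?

Q = 0 (shut down); profit = -$57

Tabulate TR − TC: Q=0: -57; Q=1: -78; Q=2: -96; Q=3: -120; Q=4: -167; Q=5: -243; Q=6: -362; Q=7: -538.
Profit is highest at Q = 0. Equivalently, the lowest AVC in the table is 41/2 ≈ $20.50 at Q = 2, and P = $1 falls below it — price never covers variable cost, so the firm shuts down and loses only its fixed cost.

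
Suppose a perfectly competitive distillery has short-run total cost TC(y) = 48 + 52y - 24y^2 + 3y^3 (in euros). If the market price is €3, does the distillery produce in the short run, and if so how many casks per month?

From TC, MC = TC'(y) = 52 - 48y + 9y^2 and AVC = VC/y = 52 - 24y + 3y^2.
The AVC parabola has its vertex at y = 24/6 = 4, where AVC = 52 - 24·4 + 3·4^2 = €4.
P = €3 lies below min AVC = €4; no output level covers variable cost.
Best response: produce nothing and absorb the €48 fixed cost.

Shut down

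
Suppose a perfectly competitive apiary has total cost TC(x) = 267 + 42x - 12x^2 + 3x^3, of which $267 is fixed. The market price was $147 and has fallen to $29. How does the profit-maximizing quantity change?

Output falls from 5 to 0 (the firm shuts down)

MC = 42 - 24x + 9x^2; the shutdown threshold is min AVC = $30 (at x = 2).
At P = $147 ≥ min AVC, set P = MC on the rising branch: x = 5.
At P = $29 < min AVC = $30, price no longer covers variable cost at any output, so the firm shuts down: x = 0.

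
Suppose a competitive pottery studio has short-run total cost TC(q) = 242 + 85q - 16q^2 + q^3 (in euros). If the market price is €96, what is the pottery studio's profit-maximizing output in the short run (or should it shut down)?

Produce at q = 11

Strip out fixed cost: VC = 85q - 16q^2 + q^3. Then AVC = 85 - 16q + q^2 and MC = 85 - 32q + 3q^2.
AVC is minimized where dAVC/dq = -16 + 2q = 0, at q = 8; min AVC = 85 - 16·8 + 8^2 = €21.
Because €96 ≥ €21, revenue can cover variable cost; the firm operates.
Solving P = MC: -11 - 32q + 3q^2 = 0 ⇒ q = -1/3 or 11. On the upward-sloping branch, q* = 11.
Check: AVC at q = 11 is €30 ≤ P, so revenue covers variable cost.
Profit = P·q − TC = 96·11 − 572 = €484.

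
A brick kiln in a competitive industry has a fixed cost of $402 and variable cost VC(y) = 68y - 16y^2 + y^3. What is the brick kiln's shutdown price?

Short-run supply begins at min AVC. From VC = 68y - 16y^2 + y^3, AVC = 68 - 16y + y^2.
At the minimum of AVC, MC = AVC. MC = 68 - 32y + 3y^2; setting MC = AVC gives 2y^2 - 16y = 0, so y = 8. min AVC = 4.
The firm shuts down for any P below $4.

$4 per unit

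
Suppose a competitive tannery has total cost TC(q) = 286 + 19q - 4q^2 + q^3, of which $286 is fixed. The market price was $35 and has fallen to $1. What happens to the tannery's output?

Output falls from 4 to 0 (the firm shuts down)

MC = 19 - 8q + 3q^2; the shutdown threshold is min AVC = $15 (at q = 2).
With P = $35 above the shutdown price, P = MC gives q = 4.
At P = $1 < min AVC = $15, price no longer covers variable cost at any output, so the firm shuts down: q = 0.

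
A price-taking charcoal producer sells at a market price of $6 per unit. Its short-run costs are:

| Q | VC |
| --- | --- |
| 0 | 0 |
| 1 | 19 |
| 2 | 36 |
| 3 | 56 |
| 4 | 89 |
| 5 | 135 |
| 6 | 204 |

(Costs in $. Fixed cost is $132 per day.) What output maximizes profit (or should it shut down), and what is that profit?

Q = 0 (shut down); profit = -$132

Compute π = P·Q − TC at each output: Q=0: -132; Q=1: -145; Q=2: -156; Q=3: -170; Q=4: -197; Q=5: -237; Q=6: -300.
Profit is highest at Q = 0. Equivalently, the lowest AVC in the table is 36/2 ≈ $18 at Q = 2, and P = $6 falls below it — price never covers variable cost, so the firm shuts down and loses only its fixed cost.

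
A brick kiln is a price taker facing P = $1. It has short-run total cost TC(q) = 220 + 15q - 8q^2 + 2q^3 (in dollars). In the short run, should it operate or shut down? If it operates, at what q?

Shut down

Strip out fixed cost: VC = 15q - 8q^2 + 2q^3. Then AVC = 15 - 8q + 2q^2 and MC = 15 - 16q + 6q^2.
The AVC parabola has its vertex at q = 8/4 = 2, where AVC = 15 - 8·2 + 2·2^2 = $7.
Since P = $1 < min AVC = $7, price fails to cover variable cost at any output.
Shutting down limits the loss to fixed cost, $220.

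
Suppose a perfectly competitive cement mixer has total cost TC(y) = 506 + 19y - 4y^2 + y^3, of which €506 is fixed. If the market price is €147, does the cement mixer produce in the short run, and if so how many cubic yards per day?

From TC, MC = TC'(y) = 19 - 8y + 3y^2 and AVC = VC/y = 19 - 4y + y^2.
AVC is minimized where dAVC/dy = -4 + 2y = 0, at y = 2; min AVC = 19 - 4·2 + 2^2 = €15.
P = €147 exceeds min AVC = €15, so the firm stays open.
Set P = MC: 147 = 19 - 8y + 3y^2 → -128 - 8y + 3y^2 = 0. The roots are y = -16/3 and y = 8; the profit-maximizing output is on the rising part of MC, so y* = 8.
Check: AVC at y = 8 is €51 ≤ P, so revenue covers variable cost.
Profit = P·y − TC = 147·8 − 914 = €262.

Produce at y = 8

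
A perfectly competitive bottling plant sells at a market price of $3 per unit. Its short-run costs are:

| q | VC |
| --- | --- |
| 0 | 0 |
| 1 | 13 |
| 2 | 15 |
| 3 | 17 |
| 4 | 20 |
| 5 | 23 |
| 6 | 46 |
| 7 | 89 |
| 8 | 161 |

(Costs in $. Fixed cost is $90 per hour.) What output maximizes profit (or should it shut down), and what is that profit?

q = 0 (shut down); profit = -$90

Compute π = P·q − TC at each output: q=0: -90; q=1: -100; q=2: -99; q=3: -98; q=4: -98; q=5: -98; q=6: -118; q=7: -158; q=8: -227.
Profit is highest at q = 0. Equivalently, the lowest AVC in the table is 23/5 ≈ $4.60 at q = 5, and P = $3 falls below it — price never covers variable cost, so the firm shuts down and loses only its fixed cost.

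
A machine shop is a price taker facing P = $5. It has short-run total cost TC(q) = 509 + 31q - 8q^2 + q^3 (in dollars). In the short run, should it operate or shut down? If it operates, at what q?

Variable cost is VC = 31q - 8q^2 + q^3, so AVC = VC/q = 31 - 8q + q^2 and MC = dTC/dq = 31 - 16q + 3q^2.
The AVC parabola has its vertex at q = 8/2 = 4, where AVC = 31 - 8·4 + 4^2 = $15.
With P < min AVC ($5 < $15), every unit sold adds to the loss.
Shutting down limits the loss to fixed cost, $509.

Shut down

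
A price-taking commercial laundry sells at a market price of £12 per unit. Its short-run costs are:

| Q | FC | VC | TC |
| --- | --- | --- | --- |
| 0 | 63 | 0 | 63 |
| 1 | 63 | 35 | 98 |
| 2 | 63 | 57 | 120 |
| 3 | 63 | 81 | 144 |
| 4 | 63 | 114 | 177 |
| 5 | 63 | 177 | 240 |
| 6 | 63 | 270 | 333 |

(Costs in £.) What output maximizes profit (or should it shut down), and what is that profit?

Q = 0 (shut down); profit = -£63

Tabulate TR − TC: Q=0: -63; Q=1: -86; Q=2: -96; Q=3: -108; Q=4: -129; Q=5: -180; Q=6: -261.
Profit is highest at Q = 0. Equivalently, the lowest AVC in the table is 81/3 ≈ £27 at Q = 3, and P = £12 falls below it — price never covers variable cost, so the firm shuts down and loses only its fixed cost.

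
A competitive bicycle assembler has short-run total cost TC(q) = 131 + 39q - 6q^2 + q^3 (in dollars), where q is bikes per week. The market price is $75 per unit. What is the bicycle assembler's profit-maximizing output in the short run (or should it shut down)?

Variable cost is VC = 39q - 6q^2 + q^3, so AVC = VC/q = 39 - 6q + q^2 and MC = dTC/dq = 39 - 12q + 3q^2.
The AVC parabola has its vertex at q = 6/2 = 3, where AVC = 39 - 6·3 + 3^2 = $30.
Since P = $75 ≥ min AVC = $30, price covers variable cost and the firm should produce.
Set P = MC: 75 = 39 - 12q + 3q^2 → -36 - 12q + 3q^2 = 0. The roots are q = -2 and q = 6; the profit-maximizing output is on the rising part of MC, so q* = 6.
Check: AVC at q = 6 is $39 ≤ P, so revenue covers variable cost.
Profit = P·q − TC = 75·6 − 365 = $85.

Produce at q = 6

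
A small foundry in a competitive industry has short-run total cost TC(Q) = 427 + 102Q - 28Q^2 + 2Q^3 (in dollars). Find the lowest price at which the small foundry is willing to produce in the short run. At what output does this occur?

$4 per unit, at Q = 7

The firm shuts down when price falls below the minimum of average variable cost. AVC = VC/Q = 102 - 28Q + 2Q^2.
dAVC/dQ = -28 + 4Q = 0 gives Q = 7. min AVC = 102 - 28·7 + 2·7^2 = 4.
For P < $4 the firm produces nothing.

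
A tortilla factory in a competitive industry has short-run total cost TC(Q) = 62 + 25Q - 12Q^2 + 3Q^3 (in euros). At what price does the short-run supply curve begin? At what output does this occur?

€13 per unit, at Q = 2

Short-run supply begins at min AVC. From VC = 25Q - 12Q^2 + 3Q^3, AVC = 25 - 12Q + 3Q^2.
dAVC/dQ = -12 + 6Q = 0 gives Q = 2. min AVC = 25 - 12·2 + 3·2^2 = 13.
The firm shuts down for any P below €13.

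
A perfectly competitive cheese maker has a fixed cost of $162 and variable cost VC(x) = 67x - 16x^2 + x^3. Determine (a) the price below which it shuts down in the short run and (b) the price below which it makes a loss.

AVC = 67 - 16x + x^2; minimized at x = 8, giving min AVC = $3. That is the shutdown price.
ATC = 162/x + 67 - 16x + x^2. Setting dATC/dx = −162/x^2 − 16 + 2x = 0 gives x = 9 (since 2·9^3 − 16·9^2 = 162).
min ATC = 162/9 + 67 − 16·9 + 9^2 = $22. That is the break-even price.
Between these two prices the firm operates at a loss; above $22 it earns a profit.

Shutdown price = $3; break-even price = $22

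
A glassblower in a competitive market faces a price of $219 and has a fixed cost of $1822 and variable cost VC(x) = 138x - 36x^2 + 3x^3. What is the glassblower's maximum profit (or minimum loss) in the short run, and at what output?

AVC = 138 - 36x + 3x^2 has its minimum $30 at x = 6; price $219 clears that bar, so the firm operates.
With MC = 138 - 72x + 9x^2, P = MC on the upward-sloping part at x* = 9.
TR = 219·9 = 1971. TC = 1822 + 513 = 2335. Profit = 1971 − 2335 = -$364.
That loss of $364 beats the $1822 the firm would lose by shutting down; producing recovers $1458 of fixed cost.

Profit = -$364 at x = 9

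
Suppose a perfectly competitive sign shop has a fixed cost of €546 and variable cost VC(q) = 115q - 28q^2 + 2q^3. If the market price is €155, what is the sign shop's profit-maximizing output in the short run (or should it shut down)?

From TC, MC = TC'(q) = 115 - 56q + 6q^2 and AVC = VC/q = 115 - 28q + 2q^2.
AVC is minimized where dAVC/dq = -28 + 4q = 0, at q = 7; min AVC = 115 - 28·7 + 2·7^2 = €17.
Since P = €155 ≥ min AVC = €17, price covers variable cost and the firm should produce.
P = MC gives -40 - 56q + 6q^2 = 0, with roots -2/3 and 10. Take the larger (rising MC): q* = 10.
Check: AVC at q = 10 is €35 ≤ P, so revenue covers variable cost.
Profit = P·q − TC = 155·10 − 896 = €654.

Produce at q = 10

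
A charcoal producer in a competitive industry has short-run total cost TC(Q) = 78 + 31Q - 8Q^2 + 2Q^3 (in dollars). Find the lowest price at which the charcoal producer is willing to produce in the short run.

$23 per unit

Short-run supply begins at min AVC. From VC = 31Q - 8Q^2 + 2Q^3, AVC = 31 - 8Q + 2Q^2.
At the minimum of AVC, MC = AVC. MC = 31 - 16Q + 6Q^2; setting MC = AVC gives 4Q^2 - 8Q = 0, so Q = 2. min AVC = 23.
So the shutdown price is $23.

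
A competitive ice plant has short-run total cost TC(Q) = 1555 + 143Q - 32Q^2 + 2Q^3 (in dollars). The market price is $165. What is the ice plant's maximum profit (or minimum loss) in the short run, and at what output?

Profit = -$103 at Q = 11

AVC = 143 - 32Q + 2Q^2; min AVC = $15 at Q = 8. Since P = $165 ≥ min AVC, the firm produces.
MC = 143 - 64Q + 6Q^2. Setting P = MC and taking the root on the rising branch gives Q* = 11.
TR = 165·11 = 1815. TC = 1555 + 363 = 1918. Profit = 1815 − 1918 = -$103.
That loss of $103 beats the $1555 the firm would lose by shutting down; producing recovers $1452 of fixed cost.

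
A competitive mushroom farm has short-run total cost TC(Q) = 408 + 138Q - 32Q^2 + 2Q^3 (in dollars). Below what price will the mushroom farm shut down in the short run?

$10 per unit

The firm shuts down when price falls below the minimum of average variable cost. AVC = VC/Q = 138 - 32Q + 2Q^2.
dAVC/dQ = -32 + 4Q = 0 gives Q = 8. min AVC = 138 - 32·8 + 2·8^2 = 10.
The firm shuts down for any P below $10.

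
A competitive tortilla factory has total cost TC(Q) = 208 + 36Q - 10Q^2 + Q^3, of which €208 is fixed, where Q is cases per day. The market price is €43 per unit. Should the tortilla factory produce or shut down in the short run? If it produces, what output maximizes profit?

From TC, MC = TC'(Q) = 36 - 20Q + 3Q^2 and AVC = VC/Q = 36 - 10Q + Q^2.
AVC is minimized where dAVC/dQ = -10 + 2Q = 0, at Q = 5; min AVC = 36 - 10·5 + 5^2 = €11.
Since P = €43 ≥ min AVC = €11, price covers variable cost and the firm should produce.
Set P = MC: 43 = 36 - 20Q + 3Q^2 → -7 - 20Q + 3Q^2 = 0. The roots are Q = -1/3 and Q = 7; the profit-maximizing output is on the rising part of MC, so Q* = 7.
Check: AVC at Q = 7 is €15 ≤ P, so revenue covers variable cost.
Profit = P·Q − TC = 43·7 − 313 = -€12, a loss, but smaller than the €208 fixed cost the firm would lose by shutting down.

Produce at Q = 7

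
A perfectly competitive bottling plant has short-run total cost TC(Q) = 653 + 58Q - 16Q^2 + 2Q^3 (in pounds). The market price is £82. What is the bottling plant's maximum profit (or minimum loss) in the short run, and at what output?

Profit = -£365 at Q = 6

AVC = 58 - 16Q + 2Q^2 has its minimum £26 at Q = 4; price £82 clears that bar, so the firm operates.
With MC = 58 - 32Q + 6Q^2, P = MC on the upward-sloping part at Q* = 6.
TR = 82·6 = 492. TC = 653 + 204 = 857. Profit = 492 − 857 = -£365.
Shutting down would mean losing the fixed cost of £653, so operating at a loss of £365 is better by £288.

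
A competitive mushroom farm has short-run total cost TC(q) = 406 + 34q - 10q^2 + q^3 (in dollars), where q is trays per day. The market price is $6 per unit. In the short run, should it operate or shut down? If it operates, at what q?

Shut down

Strip out fixed cost: VC = 34q - 10q^2 + q^3. Then AVC = 34 - 10q + q^2 and MC = 34 - 20q + 3q^2.
The AVC parabola has its vertex at q = 10/2 = 5, where AVC = 34 - 10·5 + 5^2 = $9.
P = $6 lies below min AVC = $9; no output level covers variable cost.
Best response: produce nothing and absorb the $406 fixed cost.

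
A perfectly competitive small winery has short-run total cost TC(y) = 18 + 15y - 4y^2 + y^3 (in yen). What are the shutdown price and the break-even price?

Shutdown price = ¥11; break-even price = ¥18

Shutdown price = min AVC. AVC = 15 - 4y + y^2, with vertex at y = 2 and minimum ¥11.
ATC = 18/y + 15 - 4y + y^2. Setting dATC/dy = −18/y^2 − 4 + 2y = 0 gives y = 3 (since 2·3^3 − 4·3^2 = 18).
min ATC = 18/3 + 15 − 4·3 + 3^2 = ¥18. That is the break-even price.
Between these two prices the firm operates at a loss; above ¥18 it earns a profit.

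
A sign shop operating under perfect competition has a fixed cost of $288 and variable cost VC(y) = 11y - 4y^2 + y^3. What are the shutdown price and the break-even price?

Shutdown price = min AVC. AVC = 11 - 4y + y^2, with vertex at y = 2 and minimum $7.
ATC = 288/y + 11 - 4y + y^2. Setting dATC/dy = −288/y^2 − 4 + 2y = 0 gives y = 6 (since 2·6^3 − 4·6^2 = 288).
min ATC = 288/6 + 11 − 4·6 + 6^2 = $71. That is the break-even price.
Between these two prices the firm operates at a loss; above $71 it earns a profit.

Shutdown price = $7; break-even price = $71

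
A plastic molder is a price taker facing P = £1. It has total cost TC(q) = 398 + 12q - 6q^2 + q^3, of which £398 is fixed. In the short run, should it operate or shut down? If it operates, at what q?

Shut down

From TC, MC = TC'(q) = 12 - 12q + 3q^2 and AVC = VC/q = 12 - 6q + q^2.
The AVC parabola has its vertex at q = 6/2 = 3, where AVC = 12 - 6·3 + 3^2 = £3.
With P < min AVC (£1 < £3), every unit sold adds to the loss.
The firm minimizes its loss by shutting down and losing only its fixed cost of £398.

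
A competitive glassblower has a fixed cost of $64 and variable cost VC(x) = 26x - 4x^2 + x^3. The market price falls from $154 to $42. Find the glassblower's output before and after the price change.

Output falls from 8 to 4

AVC = 26 - 4x + x^2, minimized at x = 2 where min AVC = $22. MC = 26 - 8x + 3x^2.
At P = $154 ≥ min AVC, set P = MC on the rising branch: x = 8.
At P = $42 ≥ min AVC, set P = MC: x = 4. The firm stays open but cuts output.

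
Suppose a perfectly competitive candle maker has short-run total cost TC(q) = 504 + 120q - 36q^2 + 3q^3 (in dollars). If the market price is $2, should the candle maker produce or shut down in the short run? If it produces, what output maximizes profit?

From TC, MC = TC'(q) = 120 - 72q + 9q^2 and AVC = VC/q = 120 - 36q + 3q^2.
AVC is minimized where dAVC/dq = -36 + 6q = 0, at q = 6; min AVC = 120 - 36·6 + 3·6^2 = $12.
With P < min AVC ($2 < $12), every unit sold adds to the loss.
The firm minimizes its loss by shutting down and losing only its fixed cost of $504.

Shut down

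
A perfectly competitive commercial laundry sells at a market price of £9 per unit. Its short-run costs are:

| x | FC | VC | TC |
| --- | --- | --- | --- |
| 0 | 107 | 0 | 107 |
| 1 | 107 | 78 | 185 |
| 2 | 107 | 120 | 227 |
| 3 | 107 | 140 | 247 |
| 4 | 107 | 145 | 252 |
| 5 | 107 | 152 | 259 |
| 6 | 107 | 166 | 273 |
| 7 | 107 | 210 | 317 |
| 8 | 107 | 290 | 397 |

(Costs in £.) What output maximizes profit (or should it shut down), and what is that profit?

Profit at each row (π = 9x − TC): x=0: -107; x=1: -176; x=2: -209; x=3: -220; x=4: -216; x=5: -214; x=6: -219; x=7: -254; x=8: -325.
Profit is highest at x = 0. Equivalently, the lowest AVC in the table is 166/6 ≈ £27.67 at x = 6, and P = £9 falls below it — price never covers variable cost, so the firm shuts down and loses only its fixed cost.

x = 0 (shut down); profit = -£107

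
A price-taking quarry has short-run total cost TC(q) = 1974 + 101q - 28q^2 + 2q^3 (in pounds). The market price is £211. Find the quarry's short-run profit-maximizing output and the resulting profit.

AVC = 101 - 28q + 2q^2 has its minimum £3 at q = 7; price £211 clears that bar, so the firm operates.
With MC = 101 - 56q + 6q^2, P = MC on the upward-sloping part at q* = 11.
TR = 211·11 = 2321. TC = 1974 + 385 = 2359. Profit = 2321 − 2359 = -£38.
That loss of £38 beats the £1974 the firm would lose by shutting down; producing recovers £1936 of fixed cost.

Profit = -£38 at q = 11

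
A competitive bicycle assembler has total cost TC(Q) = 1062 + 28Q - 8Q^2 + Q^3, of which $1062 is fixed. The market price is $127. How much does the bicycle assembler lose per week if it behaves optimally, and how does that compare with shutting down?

Profit = -$252 at Q = 9

AVC = 28 - 8Q + Q^2 has its minimum $12 at Q = 4; price $127 clears that bar, so the firm operates.
MC = 28 - 16Q + 3Q^2. Setting P = MC and taking the root on the rising branch gives Q* = 9.
TR = 127·9 = 1143. TC = 1062 + 333 = 1395. Profit = 1143 − 1395 = -$252.
By producing, the firm covers all variable cost plus $810 of fixed cost; shutting down would lose the full $1062.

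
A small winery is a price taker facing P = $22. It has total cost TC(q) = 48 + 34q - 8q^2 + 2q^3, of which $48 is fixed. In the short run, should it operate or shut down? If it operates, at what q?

Shut down

Variable cost is VC = 34q - 8q^2 + 2q^3, so AVC = VC/q = 34 - 8q + 2q^2 and MC = dTC/dq = 34 - 16q + 6q^2.
The AVC parabola has its vertex at q = 8/4 = 2, where AVC = 34 - 8·2 + 2·2^2 = $26.
Since P = $22 < min AVC = $26, price fails to cover variable cost at any output.
Best response: produce nothing and absorb the $48 fixed cost.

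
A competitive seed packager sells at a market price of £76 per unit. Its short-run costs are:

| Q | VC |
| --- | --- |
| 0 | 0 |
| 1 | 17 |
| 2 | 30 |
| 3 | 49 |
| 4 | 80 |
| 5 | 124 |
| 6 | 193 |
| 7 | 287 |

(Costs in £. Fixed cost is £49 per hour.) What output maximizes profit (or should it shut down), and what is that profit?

Q = 6; profit = £214

Profit at each row (π = 76Q − TC): Q=0: -49; Q=1: 10; Q=2: 73; Q=3: 130; Q=4: 175; Q=5: 207; Q=6: 214; Q=7: 196.
Profit is maximized at Q = 6. AVC there is 193/6 = £32.17 ≤ P, so producing beats shutting down (which would give -£49).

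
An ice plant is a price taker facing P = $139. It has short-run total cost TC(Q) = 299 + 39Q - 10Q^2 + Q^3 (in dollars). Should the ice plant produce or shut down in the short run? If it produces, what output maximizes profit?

Produce at Q = 10

From TC, MC = TC'(Q) = 39 - 20Q + 3Q^2 and AVC = VC/Q = 39 - 10Q + Q^2.
AVC hits its minimum where MC = AVC, at Q = 5, giving min AVC = 39 - 10·5 + 5^2 = $14.
Since P = $139 ≥ min AVC = $14, price covers variable cost and the firm should produce.
P = MC gives -100 - 20Q + 3Q^2 = 0, with roots -10/3 and 10. Take the larger (rising MC): Q* = 10.
Check: AVC at Q = 10 is $39 ≤ P, so revenue covers variable cost.
Profit = P·Q − TC = 139·10 − 689 = $701.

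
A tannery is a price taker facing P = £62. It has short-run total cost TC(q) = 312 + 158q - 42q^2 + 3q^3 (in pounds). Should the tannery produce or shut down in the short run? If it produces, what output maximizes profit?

Strip out fixed cost: VC = 158q - 42q^2 + 3q^3. Then AVC = 158 - 42q + 3q^2 and MC = 158 - 84q + 9q^2.
AVC is minimized where dAVC/dq = -42 + 6q = 0, at q = 7; min AVC = 158 - 42·7 + 3·7^2 = £11.
P = £62 exceeds min AVC = £11, so the firm stays open.
P = MC gives 96 - 84q + 9q^2 = 0, with roots 4/3 and 8. Take the larger (rising MC): q* = 8.
Check: AVC at q = 8 is £14 ≤ P, so revenue covers variable cost.
Profit = P·q − TC = 62·8 − 424 = £72.

Produce at q = 8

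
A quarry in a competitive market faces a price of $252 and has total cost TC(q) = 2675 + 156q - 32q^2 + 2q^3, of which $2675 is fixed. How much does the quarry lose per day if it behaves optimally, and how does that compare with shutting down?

Profit = -$371 at q = 12

AVC = 156 - 32q + 2q^2 has its minimum $28 at q = 8; price $252 clears that bar, so the firm operates.
With MC = 156 - 64q + 6q^2, P = MC on the upward-sloping part at q* = 12.
TR = 252·12 = 3024. TC = 2675 + 720 = 3395. Profit = 3024 − 3395 = -$371.
Shutting down would mean losing the fixed cost of $2675, so operating at a loss of $371 is better by $2304.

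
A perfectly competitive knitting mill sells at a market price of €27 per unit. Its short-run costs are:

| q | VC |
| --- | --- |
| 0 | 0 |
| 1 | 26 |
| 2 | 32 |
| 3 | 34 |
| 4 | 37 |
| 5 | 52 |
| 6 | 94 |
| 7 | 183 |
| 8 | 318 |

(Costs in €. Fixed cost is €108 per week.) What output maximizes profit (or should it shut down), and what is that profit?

q = 5; profit = -€25

Profit at each row (π = 27q − TC): q=0: -108; q=1: -107; q=2: -86; q=3: -61; q=4: -37; q=5: -25; q=6: -40; q=7: -102; q=8: -210.
Profit is maximized at q = 5. AVC there is 52/5 = €10.40 ≤ P, so producing beats shutting down (which would give -€108).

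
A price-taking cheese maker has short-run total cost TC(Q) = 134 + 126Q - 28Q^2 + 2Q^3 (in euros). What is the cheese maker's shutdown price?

€28 per unit

Short-run supply begins at min AVC. From VC = 126Q - 28Q^2 + 2Q^3, AVC = 126 - 28Q + 2Q^2.
dAVC/dQ = -28 + 4Q = 0 gives Q = 7. min AVC = 126 - 28·7 + 2·7^2 = 28.
So the shutdown price is €28.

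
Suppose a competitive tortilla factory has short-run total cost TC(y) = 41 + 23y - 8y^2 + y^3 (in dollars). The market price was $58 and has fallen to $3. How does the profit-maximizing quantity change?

AVC = 23 - 8y + y^2, minimized at y = 4 where min AVC = $7. MC = 23 - 16y + 3y^2.
At P = $58 ≥ min AVC, set P = MC on the rising branch: y = 7.
At P = $3 < min AVC = $7, price no longer covers variable cost at any output, so the firm shuts down: y = 0.

Output falls from 7 to 0 (the firm shuts down)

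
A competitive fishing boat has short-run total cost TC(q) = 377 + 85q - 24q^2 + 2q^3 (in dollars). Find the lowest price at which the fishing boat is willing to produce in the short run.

$13 per unit

The shutdown price is the minimum of AVC. VC = 85q - 24q^2 + 2q^3, so AVC = 85 - 24q + 2q^2.
dAVC/dq = -24 + 4q = 0 gives q = 6. min AVC = 85 - 24·6 + 2·6^2 = 13.
For P < $13 the firm produces nothing.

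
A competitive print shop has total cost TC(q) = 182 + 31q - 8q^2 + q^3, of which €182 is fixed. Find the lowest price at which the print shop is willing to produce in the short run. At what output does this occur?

The shutdown price is the minimum of AVC. VC = 31q - 8q^2 + q^3, so AVC = 31 - 8q + q^2.
dAVC/dq = -8 + 2q = 0 gives q = 4. min AVC = 31 - 8·4 + 4^2 = 15.
For P < €15 the firm produces nothing.

€15 per unit, at q = 4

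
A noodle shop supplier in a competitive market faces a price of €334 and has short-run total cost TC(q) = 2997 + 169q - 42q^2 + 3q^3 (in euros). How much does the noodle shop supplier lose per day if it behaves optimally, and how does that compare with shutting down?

AVC = 169 - 42q + 3q^2 has its minimum €22 at q = 7; price €334 clears that bar, so the firm operates.
MC = 169 - 84q + 9q^2. Setting P = MC and taking the root on the rising branch gives q* = 11.
TR = 334·11 = 3674. TC = 2997 + 770 = 3767. Profit = 3674 − 3767 = -€93.
By producing, the firm covers all variable cost plus €2904 of fixed cost; shutting down would lose the full €2997.

Profit = -€93 at q = 11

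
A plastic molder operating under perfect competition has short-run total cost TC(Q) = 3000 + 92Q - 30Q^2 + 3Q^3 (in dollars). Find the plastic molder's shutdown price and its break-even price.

Shutdown price = $17; break-even price = $392

Shutdown price = min AVC. AVC = 92 - 30Q + 3Q^2, with vertex at Q = 5 and minimum $17.
ATC = 3000/Q + 92 - 30Q + 3Q^2. Setting dATC/dQ = −3000/Q^2 − 30 + 6Q = 0 gives Q = 10 (since 6·10^3 − 30·10^2 = 3000).
min ATC = 3000/10 + 92 − 30·10 + 3·10^2 = $392. That is the break-even price.
Between these two prices the firm operates at a loss; above $392 it earns a profit.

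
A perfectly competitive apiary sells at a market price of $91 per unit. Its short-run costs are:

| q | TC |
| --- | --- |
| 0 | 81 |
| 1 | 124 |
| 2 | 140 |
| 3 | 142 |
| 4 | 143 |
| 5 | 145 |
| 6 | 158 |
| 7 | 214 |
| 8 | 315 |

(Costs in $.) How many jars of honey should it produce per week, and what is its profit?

q = 7; profit = $423

Profit at each row (π = 91q − TC): q=0: -81; q=1: -33; q=2: 42; q=3: 131; q=4: 221; q=5: 310; q=6: 388; q=7: 423; q=8: 413.
Profit is maximized at q = 7. AVC there is 133/7 = $19 ≤ P, so producing beats shutting down (which would give -$81).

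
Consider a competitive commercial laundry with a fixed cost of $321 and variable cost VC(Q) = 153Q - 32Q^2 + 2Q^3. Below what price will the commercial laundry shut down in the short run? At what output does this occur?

$25 per unit, at Q = 8

Short-run supply begins at min AVC. From VC = 153Q - 32Q^2 + 2Q^3, AVC = 153 - 32Q + 2Q^2.
At the minimum of AVC, MC = AVC. MC = 153 - 64Q + 6Q^2; setting MC = AVC gives 4Q^2 - 32Q = 0, so Q = 8. min AVC = 25.
So the shutdown price is $25.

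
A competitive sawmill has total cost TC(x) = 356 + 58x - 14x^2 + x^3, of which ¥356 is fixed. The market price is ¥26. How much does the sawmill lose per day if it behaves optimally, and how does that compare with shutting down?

AVC = 58 - 14x + x^2 has its minimum ¥9 at x = 7; price ¥26 clears that bar, so the firm operates.
With MC = 58 - 28x + 3x^2, P = MC on the upward-sloping part at x* = 8.
TR = 26·8 = 208. TC = 356 + 80 = 436. Profit = 208 − 436 = -¥228.
That loss of ¥228 beats the ¥356 the firm would lose by shutting down; producing recovers ¥128 of fixed cost.

Profit = -¥228 at x = 8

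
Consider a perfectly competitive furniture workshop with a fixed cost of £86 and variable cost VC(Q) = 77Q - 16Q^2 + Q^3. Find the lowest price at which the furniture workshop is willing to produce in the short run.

£13 per unit

The firm shuts down when price falls below the minimum of average variable cost. AVC = VC/Q = 77 - 16Q + Q^2.
At the minimum of AVC, MC = AVC. MC = 77 - 32Q + 3Q^2; setting MC = AVC gives 2Q^2 - 16Q = 0, so Q = 8. min AVC = 13.
The firm shuts down for any P below £13.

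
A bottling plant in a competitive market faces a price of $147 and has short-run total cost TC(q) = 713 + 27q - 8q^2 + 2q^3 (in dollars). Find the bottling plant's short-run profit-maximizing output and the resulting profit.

AVC = 27 - 8q + 2q^2; min AVC = $19 at q = 2. Since P = $147 ≥ min AVC, the firm produces.
With MC = 27 - 16q + 6q^2, P = MC on the upward-sloping part at q* = 6.
TR = 147·6 = 882. TC = 713 + 306 = 1019. Profit = 882 − 1019 = -$137.
Shutting down would mean losing the fixed cost of $713, so operating at a loss of $137 is better by $576.

Profit = -$137 at q = 6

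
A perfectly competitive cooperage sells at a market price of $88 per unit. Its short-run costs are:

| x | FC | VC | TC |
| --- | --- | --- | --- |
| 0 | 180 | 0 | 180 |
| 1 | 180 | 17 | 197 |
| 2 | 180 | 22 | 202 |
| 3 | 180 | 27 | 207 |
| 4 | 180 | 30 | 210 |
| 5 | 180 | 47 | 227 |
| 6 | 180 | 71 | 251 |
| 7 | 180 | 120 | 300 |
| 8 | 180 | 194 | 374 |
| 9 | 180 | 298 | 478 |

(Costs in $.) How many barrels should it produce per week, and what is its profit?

Compute π = P·x − TC at each output: x=0: -180; x=1: -109; x=2: -26; x=3: 57; x=4: 142; x=5: 213; x=6: 277; x=7: 316; x=8: 330; x=9: 314.
Profit is maximized at x = 8. AVC there is 194/8 = $24.25 ≤ P, so producing beats shutting down (which would give -$180).

x = 8; profit = $330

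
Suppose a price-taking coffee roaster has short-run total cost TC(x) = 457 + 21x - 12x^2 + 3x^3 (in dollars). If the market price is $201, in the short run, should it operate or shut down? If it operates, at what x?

Produce at x = 6

Variable cost is VC = 21x - 12x^2 + 3x^3, so AVC = VC/x = 21 - 12x + 3x^2 and MC = dTC/dx = 21 - 24x + 9x^2.
AVC is minimized where dAVC/dx = -12 + 6x = 0, at x = 2; min AVC = 21 - 12·2 + 3·2^2 = $9.
Since P = $201 ≥ min AVC = $9, price covers variable cost and the firm should produce.
P = MC gives -180 - 24x + 9x^2 = 0, with roots -10/3 and 6. Take the larger (rising MC): x* = 6.
Check: AVC at x = 6 is $57 ≤ P, so revenue covers variable cost.
Profit = P·x − TC = 201·6 − 799 = $407.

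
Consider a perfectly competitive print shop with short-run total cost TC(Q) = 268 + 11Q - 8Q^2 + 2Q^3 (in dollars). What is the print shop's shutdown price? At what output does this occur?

The shutdown price is the minimum of AVC. VC = 11Q - 8Q^2 + 2Q^3, so AVC = 11 - 8Q + 2Q^2.
dAVC/dQ = -8 + 4Q = 0 gives Q = 2. min AVC = 11 - 8·2 + 2·2^2 = 3.
For P < $3 the firm produces nothing.

$3 per unit, at Q = 2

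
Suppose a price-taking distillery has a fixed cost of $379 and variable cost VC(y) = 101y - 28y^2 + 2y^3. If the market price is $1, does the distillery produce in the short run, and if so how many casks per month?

From TC, MC = TC'(y) = 101 - 56y + 6y^2 and AVC = VC/y = 101 - 28y + 2y^2.
AVC is minimized where dAVC/dy = -28 + 4y = 0, at y = 7; min AVC = 101 - 28·7 + 2·7^2 = $3.
Since P = $1 < min AVC = $3, price fails to cover variable cost at any output.
The firm minimizes its loss by shutting down and losing only its fixed cost of $379.

Shut down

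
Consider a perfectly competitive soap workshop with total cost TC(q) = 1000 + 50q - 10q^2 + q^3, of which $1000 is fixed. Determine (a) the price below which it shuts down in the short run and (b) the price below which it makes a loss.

Shutdown price = min AVC. AVC = 50 - 10q + q^2, with vertex at q = 5 and minimum $25.
ATC = 1000/q + 50 - 10q + q^2. Setting dATC/dq = −1000/q^2 − 10 + 2q = 0 gives q = 10 (since 2·10^3 − 10·10^2 = 1000).
min ATC = 1000/10 + 50 − 10·10 + 10^2 = $150. That is the break-even price.
Between these two prices the firm operates at a loss; above $150 it earns a profit.

Shutdown price = $25; break-even price = $150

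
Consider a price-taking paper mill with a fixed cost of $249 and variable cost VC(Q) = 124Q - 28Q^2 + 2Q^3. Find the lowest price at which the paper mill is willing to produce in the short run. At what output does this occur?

$26 per unit, at Q = 7

The shutdown price is the minimum of AVC. VC = 124Q - 28Q^2 + 2Q^3, so AVC = 124 - 28Q + 2Q^2.
dAVC/dQ = -28 + 4Q = 0 gives Q = 7. min AVC = 124 - 28·7 + 2·7^2 = 26.
So the shutdown price is $26.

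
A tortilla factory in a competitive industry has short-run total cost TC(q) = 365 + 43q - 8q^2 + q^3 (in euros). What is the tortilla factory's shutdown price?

€27 per unit

The shutdown price is the minimum of AVC. VC = 43q - 8q^2 + q^3, so AVC = 43 - 8q + q^2.
dAVC/dq = -8 + 2q = 0 gives q = 4. min AVC = 43 - 8·4 + 4^2 = 27.
So the shutdown price is €27.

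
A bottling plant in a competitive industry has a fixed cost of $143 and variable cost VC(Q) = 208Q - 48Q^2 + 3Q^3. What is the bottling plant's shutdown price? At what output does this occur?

$16 per unit, at Q = 8

The firm shuts down when price falls below the minimum of average variable cost. AVC = VC/Q = 208 - 48Q + 3Q^2.
At the minimum of AVC, MC = AVC. MC = 208 - 96Q + 9Q^2; setting MC = AVC gives 6Q^2 - 48Q = 0, so Q = 8. min AVC = 16.
For P < $16 the firm produces nothing.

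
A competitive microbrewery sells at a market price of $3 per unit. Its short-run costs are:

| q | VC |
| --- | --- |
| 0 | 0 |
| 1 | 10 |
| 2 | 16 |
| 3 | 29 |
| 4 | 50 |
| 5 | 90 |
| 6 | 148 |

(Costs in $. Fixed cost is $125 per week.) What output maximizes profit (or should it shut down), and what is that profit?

q = 0 (shut down); profit = -$125

Compute π = P·q − TC at each output: q=0: -125; q=1: -132; q=2: -135; q=3: -145; q=4: -163; q=5: -200; q=6: -255.
Profit is highest at q = 0. Equivalently, the lowest AVC in the table is 16/2 ≈ $8 at q = 2, and P = $3 falls below it — price never covers variable cost, so the firm shuts down and loses only its fixed cost.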